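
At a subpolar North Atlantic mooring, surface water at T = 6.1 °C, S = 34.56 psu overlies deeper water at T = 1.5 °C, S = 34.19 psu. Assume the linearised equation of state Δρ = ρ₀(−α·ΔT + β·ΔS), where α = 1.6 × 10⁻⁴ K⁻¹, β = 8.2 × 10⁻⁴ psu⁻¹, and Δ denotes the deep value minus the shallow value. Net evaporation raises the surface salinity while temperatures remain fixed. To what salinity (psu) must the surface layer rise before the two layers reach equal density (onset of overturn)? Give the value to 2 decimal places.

Neutral buoyancy requires −α(T_deep − T_surf) + β(S_deep − S_surf′) = 0.
S_surf′ = S_deep − (α/β)·ΔT = 34.19 − (1.6 × 10⁻⁴/8.2 × 10⁻⁴)·(-4.6) = 35.0876 psu.
Increase required: 35.0876 − 34.56 = 0.5276 psu.

35.09 psu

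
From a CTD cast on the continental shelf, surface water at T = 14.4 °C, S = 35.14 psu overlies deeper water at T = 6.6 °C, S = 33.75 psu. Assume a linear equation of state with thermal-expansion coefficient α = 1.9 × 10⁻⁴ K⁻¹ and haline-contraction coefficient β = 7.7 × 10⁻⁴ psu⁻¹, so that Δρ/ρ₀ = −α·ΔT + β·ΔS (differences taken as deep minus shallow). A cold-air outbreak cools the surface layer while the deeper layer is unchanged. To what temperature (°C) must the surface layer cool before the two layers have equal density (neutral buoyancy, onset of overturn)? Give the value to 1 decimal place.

12.2 °C

Neutral buoyancy requires Δρ = 0, i.e. −α(T_deep − T_surf′) + β(S_deep − S_surf) = 0.
T_surf′ = T_deep − (β/α)·ΔS = 6.6 − (7.7 × 10⁻⁴/1.9 × 10⁻⁴)·(-1.39) = 12.233 °C.
Cooling required: 14.4 − (12.233) = 2.167 °C.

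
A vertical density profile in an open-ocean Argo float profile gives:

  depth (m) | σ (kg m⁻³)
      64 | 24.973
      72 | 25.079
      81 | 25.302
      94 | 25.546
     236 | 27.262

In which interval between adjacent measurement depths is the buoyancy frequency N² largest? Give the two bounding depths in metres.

72–81 m

Compute the density gradient over each adjacent pair:
  64–72 m: Δρ/Δz = 0.106/8 = 0.013 kg m⁻⁴
  72–81 m: Δρ/Δz = 0.223/9 = 0.025 kg m⁻⁴
  81–94 m: Δρ/Δz = 0.244/13 = 0.019 kg m⁻⁴
  94–236 m: Δρ/Δz = 1.716/142 = 0.012 kg m⁻⁴
The largest gradient is in the 72–81 m interval — the pycnocline.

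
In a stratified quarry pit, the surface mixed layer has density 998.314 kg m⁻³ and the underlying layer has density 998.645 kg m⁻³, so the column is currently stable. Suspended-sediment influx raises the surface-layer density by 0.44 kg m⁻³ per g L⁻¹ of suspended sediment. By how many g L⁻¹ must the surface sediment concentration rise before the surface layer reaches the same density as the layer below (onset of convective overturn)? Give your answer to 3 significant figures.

Density deficit of the surface layer: 998.645 − 998.314 = 0.331 kg m⁻³.
Required change = 0.331 / 0.44 = 0.752 g L⁻¹.

0.752 g L⁻¹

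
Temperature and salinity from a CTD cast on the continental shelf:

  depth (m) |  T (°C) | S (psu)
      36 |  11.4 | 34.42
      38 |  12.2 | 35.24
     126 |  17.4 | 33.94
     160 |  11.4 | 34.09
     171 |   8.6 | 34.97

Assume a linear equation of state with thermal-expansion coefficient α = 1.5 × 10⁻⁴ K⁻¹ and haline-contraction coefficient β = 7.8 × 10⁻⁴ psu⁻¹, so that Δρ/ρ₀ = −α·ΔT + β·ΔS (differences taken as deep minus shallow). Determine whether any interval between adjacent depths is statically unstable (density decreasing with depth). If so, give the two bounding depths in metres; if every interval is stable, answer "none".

Evaluate Δρ/ρ₀ = −αΔT + βΔS across each adjacent pair:
  36–38 m: −αΔT+βΔS = −(1.5 × 10⁻⁴)(+0.8)+(7.8 × 10⁻⁴)(+0.82) = 5.2 × 10⁻⁴ → stable
  38–126 m: −αΔT+βΔS = −(1.5 × 10⁻⁴)(+5.2)+(7.8 × 10⁻⁴)(-1.30) = -1.8 × 10⁻³ → UNSTABLE
  126–160 m: −αΔT+βΔS = −(1.5 × 10⁻⁴)(-6.0)+(7.8 × 10⁻⁴)(+0.15) = 1.0 × 10⁻³ → stable
  160–171 m: −αΔT+βΔS = −(1.5 × 10⁻⁴)(-2.8)+(7.8 × 10⁻⁴)(+0.88) = 1.1 × 10⁻³ → stable
The 38–126 m interval has Δρ < 0: lighter water underlies denser water.

38–126 m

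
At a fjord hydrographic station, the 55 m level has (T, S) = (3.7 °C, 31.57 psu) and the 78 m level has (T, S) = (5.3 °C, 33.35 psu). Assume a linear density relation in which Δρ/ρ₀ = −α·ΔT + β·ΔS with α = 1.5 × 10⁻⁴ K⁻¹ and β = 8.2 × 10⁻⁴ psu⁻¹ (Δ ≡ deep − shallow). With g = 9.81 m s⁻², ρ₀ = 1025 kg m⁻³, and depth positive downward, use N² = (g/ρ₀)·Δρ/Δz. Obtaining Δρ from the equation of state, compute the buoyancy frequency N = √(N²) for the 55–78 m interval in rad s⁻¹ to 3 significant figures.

ΔT = +1.6 K, ΔS = +1.78 psu (deep − shallow).
Δρ/ρ₀ = −αΔT + βΔS = -2.40 × 10⁻⁴ + 1.4596 × 10⁻³ = 1.2196 × 10⁻³, so Δρ ≈ 1.250 kg m⁻³.
N² = (g/ρ₀)·Δρ/Δz = g·(Δρ/ρ₀)/Δz = 9.81 × 1.2196 × 10⁻³ / 23 = 5.2019 × 10⁻⁴ s⁻².
N = √(5.2019 × 10⁻⁴) = 0.022808 rad s⁻¹ ≈ 0.0228 rad s⁻¹.

0.0228 rad s⁻¹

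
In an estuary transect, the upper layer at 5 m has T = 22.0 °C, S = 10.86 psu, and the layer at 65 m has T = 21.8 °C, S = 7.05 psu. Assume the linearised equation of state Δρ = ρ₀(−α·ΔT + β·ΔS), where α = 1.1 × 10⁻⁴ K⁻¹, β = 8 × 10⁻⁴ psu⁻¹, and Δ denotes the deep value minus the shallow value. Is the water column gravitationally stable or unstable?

unstable

ΔT = 21.8 − 22.0 = -0.2 K and ΔS = 7.05 − 10.86 = -3.81 psu (deep − shallow).
−αΔT = 2.20 × 10⁻⁵; βΔS = -3.048 × 10⁻³; sum Δρ/ρ₀ = -3.026 × 10⁻³.
Δρ/ρ₀ < 0, so Δρ < 0: deeper water is lighter → statically unstable; the column would overturn.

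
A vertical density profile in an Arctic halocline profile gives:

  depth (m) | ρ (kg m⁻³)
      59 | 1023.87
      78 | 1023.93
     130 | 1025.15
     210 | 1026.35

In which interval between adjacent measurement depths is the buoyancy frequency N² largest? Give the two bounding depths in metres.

78–130 m

Compute the density gradient over each adjacent pair:
  59–78 m: Δρ/Δz = 0.06/19 = 3.2 × 10⁻³ kg m⁻⁴
  78–130 m: Δρ/Δz = 1.22/52 = 0.023 kg m⁻⁴
  130–210 m: Δρ/Δz = 1.20/80 = 0.015 kg m⁻⁴
The largest gradient is in the 78–130 m interval — the pycnocline.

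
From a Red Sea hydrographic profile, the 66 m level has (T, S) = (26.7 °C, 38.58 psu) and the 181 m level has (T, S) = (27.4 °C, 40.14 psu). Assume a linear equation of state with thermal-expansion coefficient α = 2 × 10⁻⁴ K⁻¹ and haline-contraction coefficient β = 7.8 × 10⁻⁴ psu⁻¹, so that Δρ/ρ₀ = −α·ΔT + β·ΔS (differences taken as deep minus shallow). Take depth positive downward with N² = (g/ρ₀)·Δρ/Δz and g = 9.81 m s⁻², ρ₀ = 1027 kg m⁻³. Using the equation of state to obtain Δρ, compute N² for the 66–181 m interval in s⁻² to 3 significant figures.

9.19 × 10⁻⁵ s⁻²

ΔT = +0.7 K, ΔS = +1.56 psu (deep − shallow).
Δρ/ρ₀ = −αΔT + βΔS = -1.40 × 10⁻⁴ + 1.2168 × 10⁻³ = 1.0768 × 10⁻³, so Δρ ≈ 1.106 kg m⁻³.
N² = (g/ρ₀)·Δρ/Δz = g·(Δρ/ρ₀)/Δz = 9.81 × 1.0768 × 10⁻³ / 115 = 9.1856 × 10⁻⁵ s⁻² ≈ 9.19 × 10⁻⁵ s⁻².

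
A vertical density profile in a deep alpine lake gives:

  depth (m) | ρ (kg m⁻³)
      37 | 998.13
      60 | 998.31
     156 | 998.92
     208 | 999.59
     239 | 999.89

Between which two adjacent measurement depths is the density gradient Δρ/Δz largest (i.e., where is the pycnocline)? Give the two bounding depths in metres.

Compute the density gradient over each adjacent pair:
  37–60 m: Δρ/Δz = 0.18/23 = 7.8 × 10⁻³ kg m⁻⁴
  60–156 m: Δρ/Δz = 0.61/96 = 6.4 × 10⁻³ kg m⁻⁴
  156–208 m: Δρ/Δz = 0.67/52 = 0.013 kg m⁻⁴
  208–239 m: Δρ/Δz = 0.30/31 = 9.7 × 10⁻³ kg m⁻⁴
The largest gradient is in the 156–208 m interval — the pycnocline.

156–208 m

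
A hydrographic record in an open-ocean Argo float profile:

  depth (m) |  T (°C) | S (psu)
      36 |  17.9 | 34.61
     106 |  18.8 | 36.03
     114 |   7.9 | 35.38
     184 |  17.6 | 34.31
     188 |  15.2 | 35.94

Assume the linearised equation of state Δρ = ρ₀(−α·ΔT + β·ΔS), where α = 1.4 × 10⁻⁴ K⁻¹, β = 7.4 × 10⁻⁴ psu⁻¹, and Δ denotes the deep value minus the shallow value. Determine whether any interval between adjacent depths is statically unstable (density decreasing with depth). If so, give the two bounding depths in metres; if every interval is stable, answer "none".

114–184 m

Evaluate Δρ/ρ₀ = −αΔT + βΔS across each adjacent pair:
  36–106 m: −αΔT+βΔS = −(1.4 × 10⁻⁴)(+0.9)+(7.4 × 10⁻⁴)(+1.42) = 9.2 × 10⁻⁴ → stable
  106–114 m: −αΔT+βΔS = −(1.4 × 10⁻⁴)(-10.9)+(7.4 × 10⁻⁴)(-0.65) = 1.0 × 10⁻³ → stable
  114–184 m: −αΔT+βΔS = −(1.4 × 10⁻⁴)(+9.7)+(7.4 × 10⁻⁴)(-1.07) = -2.1 × 10⁻³ → UNSTABLE
  184–188 m: −αΔT+βΔS = −(1.4 × 10⁻⁴)(-2.4)+(7.4 × 10⁻⁴)(+1.63) = 1.5 × 10⁻³ → stable
The 114–184 m interval has Δρ < 0: lighter water underlies denser water.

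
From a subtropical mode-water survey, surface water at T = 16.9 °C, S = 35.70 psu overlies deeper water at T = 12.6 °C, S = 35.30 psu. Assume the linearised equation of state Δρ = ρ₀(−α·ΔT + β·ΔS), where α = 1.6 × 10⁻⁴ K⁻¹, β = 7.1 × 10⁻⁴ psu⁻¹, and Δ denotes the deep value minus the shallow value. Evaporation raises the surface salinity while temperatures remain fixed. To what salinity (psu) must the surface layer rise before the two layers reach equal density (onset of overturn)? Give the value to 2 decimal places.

36.27 psu

Neutral buoyancy requires −α(T_deep − T_surf) + β(S_deep − S_surf′) = 0.
S_surf′ = S_deep − (α/β)·ΔT = 35.30 − (1.6 × 10⁻⁴/7.1 × 10⁻⁴)·(-4.3) = 36.2690 psu.
Increase required: 36.2690 − 35.70 = 0.5690 psu.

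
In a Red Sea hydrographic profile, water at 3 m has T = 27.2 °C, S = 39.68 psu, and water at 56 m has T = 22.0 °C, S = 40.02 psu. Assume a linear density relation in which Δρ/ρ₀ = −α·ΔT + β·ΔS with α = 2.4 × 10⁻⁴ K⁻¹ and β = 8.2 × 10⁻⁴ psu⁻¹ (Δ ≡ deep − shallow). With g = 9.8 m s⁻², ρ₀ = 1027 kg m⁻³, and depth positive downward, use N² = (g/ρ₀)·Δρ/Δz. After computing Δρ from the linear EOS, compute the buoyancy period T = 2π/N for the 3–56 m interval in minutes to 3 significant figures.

ΔT = -5.2 K, ΔS = +0.34 psu (deep − shallow).
Δρ/ρ₀ = −αΔT + βΔS = 1.248 × 10⁻³ + 2.788 × 10⁻⁴ = 1.5268 × 10⁻³, so Δρ ≈ 1.568 kg m⁻³.
N² = (g/ρ₀)·Δρ/Δz = g·(Δρ/ρ₀)/Δz = 9.8 × 1.5268 × 10⁻³ / 53 = 2.8231 × 10⁻⁴ s⁻².
N = √(2.8231 × 10⁻⁴) = 0.016802 rad s⁻¹ → T = 2π/N = 373.95 s = 6.2325 min ≈ 6.23 min.

6.23 min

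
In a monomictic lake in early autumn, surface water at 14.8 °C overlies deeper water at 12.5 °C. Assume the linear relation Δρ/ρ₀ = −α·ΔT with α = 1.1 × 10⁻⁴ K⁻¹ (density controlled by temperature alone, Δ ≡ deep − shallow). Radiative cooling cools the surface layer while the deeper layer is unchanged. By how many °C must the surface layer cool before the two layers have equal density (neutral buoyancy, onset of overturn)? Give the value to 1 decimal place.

With temperature the only control, equal density requires T_surf′ = T_deep.
T_surf′ = 12.5 °C.
Cooling required: 14.8 − 12.5 = 2.3 °C.

2.3 °C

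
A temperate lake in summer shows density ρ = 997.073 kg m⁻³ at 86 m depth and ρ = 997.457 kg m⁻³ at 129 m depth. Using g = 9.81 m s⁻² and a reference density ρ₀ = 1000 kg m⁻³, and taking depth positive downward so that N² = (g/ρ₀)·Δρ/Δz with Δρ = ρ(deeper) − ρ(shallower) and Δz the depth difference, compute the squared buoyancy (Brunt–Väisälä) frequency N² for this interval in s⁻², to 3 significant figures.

Δρ = 997.457 − 997.073 = 0.384 kg m⁻³ over Δz = 129 − 86 = 43 m.
N² = (9.81/1000) × (0.384/43) = 8.7606 × 10⁻⁵ s⁻² ≈ 8.76 × 10⁻⁵ s⁻².
N² > 0, so the interval is statically stable.

8.76 × 10⁻⁵ s⁻²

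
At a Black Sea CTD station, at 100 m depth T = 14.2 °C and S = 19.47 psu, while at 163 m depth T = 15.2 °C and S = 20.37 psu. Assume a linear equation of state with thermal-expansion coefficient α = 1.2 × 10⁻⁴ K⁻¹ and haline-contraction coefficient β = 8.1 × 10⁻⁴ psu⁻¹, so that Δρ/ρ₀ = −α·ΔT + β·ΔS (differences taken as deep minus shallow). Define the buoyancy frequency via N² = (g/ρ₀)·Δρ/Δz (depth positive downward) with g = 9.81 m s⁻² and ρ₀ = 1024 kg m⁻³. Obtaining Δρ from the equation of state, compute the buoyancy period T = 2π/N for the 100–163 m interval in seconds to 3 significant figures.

ΔT = +1.0 K, ΔS = +0.90 psu (deep − shallow).
Δρ/ρ₀ = −αΔT + βΔS = -1.20 × 10⁻⁴ + 7.29 × 10⁻⁴ = 6.09 × 10⁻⁴, so Δρ ≈ 0.6236 kg m⁻³.
N² = (g/ρ₀)·Δρ/Δz = g·(Δρ/ρ₀)/Δz = 9.81 × 6.09 × 10⁻⁴ / 63 = 9.4830 × 10⁻⁵ s⁻².
N = √(9.4830 × 10⁻⁵) = 9.7381 × 10⁻³ rad s⁻¹ → T = 2π/N = 645.22 s ≈ 645 s.

645 s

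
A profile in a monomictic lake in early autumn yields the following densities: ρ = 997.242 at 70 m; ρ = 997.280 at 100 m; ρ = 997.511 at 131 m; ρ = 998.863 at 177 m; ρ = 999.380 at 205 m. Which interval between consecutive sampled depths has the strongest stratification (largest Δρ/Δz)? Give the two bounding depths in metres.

Compute the density gradient over each adjacent pair:
  70–100 m: Δρ/Δz = 0.038/30 = 1.3 × 10⁻³ kg m⁻⁴
  100–131 m: Δρ/Δz = 0.231/31 = 7.5 × 10⁻³ kg m⁻⁴
  131–177 m: Δρ/Δz = 1.352/46 = 0.029 kg m⁻⁴
  177–205 m: Δρ/Δz = 0.517/28 = 0.018 kg m⁻⁴
The largest gradient is in the 131–177 m interval — the pycnocline.

131–177 m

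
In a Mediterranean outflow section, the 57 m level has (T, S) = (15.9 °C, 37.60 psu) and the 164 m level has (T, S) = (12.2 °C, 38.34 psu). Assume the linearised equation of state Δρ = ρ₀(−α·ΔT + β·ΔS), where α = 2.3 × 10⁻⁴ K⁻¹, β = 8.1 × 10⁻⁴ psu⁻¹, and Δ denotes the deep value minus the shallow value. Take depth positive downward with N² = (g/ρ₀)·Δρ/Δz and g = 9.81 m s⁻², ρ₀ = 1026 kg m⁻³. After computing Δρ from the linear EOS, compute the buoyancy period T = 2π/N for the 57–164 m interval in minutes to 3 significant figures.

ΔT = -3.7 K, ΔS = +0.74 psu (deep − shallow).
Δρ/ρ₀ = −αΔT + βΔS = 8.51 × 10⁻⁴ + 5.994 × 10⁻⁴ = 1.4504 × 10⁻³, so Δρ ≈ 1.488 kg m⁻³.
N² = (g/ρ₀)·Δρ/Δz = g·(Δρ/ρ₀)/Δz = 9.81 × 1.4504 × 10⁻³ / 107 = 1.3298 × 10⁻⁴ s⁻².
N = √(1.3298 × 10⁻⁴) = 0.011532 rad s⁻¹ → T = 2π/N = 544.85 s = 9.0808 min ≈ 9.08 min.

9.08 min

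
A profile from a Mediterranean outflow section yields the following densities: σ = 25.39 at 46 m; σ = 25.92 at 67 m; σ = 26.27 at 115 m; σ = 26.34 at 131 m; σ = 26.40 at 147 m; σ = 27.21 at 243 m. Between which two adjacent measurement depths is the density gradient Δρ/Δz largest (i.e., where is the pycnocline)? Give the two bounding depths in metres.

46–67 m

Compute the density gradient over each adjacent pair:
  46–67 m: Δρ/Δz = 0.53/21 = 0.025 kg m⁻⁴
  67–115 m: Δρ/Δz = 0.35/48 = 7.3 × 10⁻³ kg m⁻⁴
  115–131 m: Δρ/Δz = 0.07/16 = 4.4 × 10⁻³ kg m⁻⁴
  131–147 m: Δρ/Δz = 0.06/16 = 3.7 × 10⁻³ kg m⁻⁴
  147–243 m: Δρ/Δz = 0.81/96 = 8.4 × 10⁻³ kg m⁻⁴
The largest gradient is in the 46–67 m interval — the pycnocline.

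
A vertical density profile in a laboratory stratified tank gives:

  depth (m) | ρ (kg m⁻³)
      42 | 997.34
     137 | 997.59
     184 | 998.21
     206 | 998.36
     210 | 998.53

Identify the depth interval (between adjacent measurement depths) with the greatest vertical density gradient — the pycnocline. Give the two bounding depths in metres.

206–210 m

Compute the density gradient over each adjacent pair:
  42–137 m: Δρ/Δz = 0.25/95 = 2.6 × 10⁻³ kg m⁻⁴
  137–184 m: Δρ/Δz = 0.62/47 = 0.013 kg m⁻⁴
  184–206 m: Δρ/Δz = 0.15/22 = 6.8 × 10⁻³ kg m⁻⁴
  206–210 m: Δρ/Δz = 0.17/4 = 0.043 kg m⁻⁴
The largest gradient is in the 206–210 m interval — the pycnocline.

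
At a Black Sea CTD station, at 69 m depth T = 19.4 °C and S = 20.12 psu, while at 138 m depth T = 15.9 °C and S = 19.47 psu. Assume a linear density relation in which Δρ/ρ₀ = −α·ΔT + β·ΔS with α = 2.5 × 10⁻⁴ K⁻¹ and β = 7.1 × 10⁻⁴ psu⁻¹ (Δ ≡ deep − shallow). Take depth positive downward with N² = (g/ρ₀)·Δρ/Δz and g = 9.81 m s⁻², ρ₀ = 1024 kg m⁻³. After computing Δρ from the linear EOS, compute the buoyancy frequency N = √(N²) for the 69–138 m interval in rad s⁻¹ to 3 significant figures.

7.67 × 10⁻³ rad s⁻¹

ΔT = -3.5 K, ΔS = -0.65 psu (deep − shallow).
Δρ/ρ₀ = −αΔT + βΔS = 8.75 × 10⁻⁴ − 4.615 × 10⁻⁴ = 4.135 × 10⁻⁴, so Δρ ≈ 0.4234 kg m⁻³.
N² = (g/ρ₀)·Δρ/Δz = g·(Δρ/ρ₀)/Δz = 9.81 × 4.135 × 10⁻⁴ / 69 = 5.8789 × 10⁻⁵ s⁻².
N = √(5.8789 × 10⁻⁵) = 7.6674 × 10⁻³ rad s⁻¹ ≈ 7.67 × 10⁻³ rad s⁻¹.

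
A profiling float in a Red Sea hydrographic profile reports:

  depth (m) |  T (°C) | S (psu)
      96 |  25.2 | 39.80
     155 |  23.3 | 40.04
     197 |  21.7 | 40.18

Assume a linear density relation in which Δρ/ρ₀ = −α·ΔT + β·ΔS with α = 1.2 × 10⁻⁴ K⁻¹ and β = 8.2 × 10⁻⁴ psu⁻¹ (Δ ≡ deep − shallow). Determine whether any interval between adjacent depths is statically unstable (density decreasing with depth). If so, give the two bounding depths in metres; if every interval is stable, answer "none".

none

Evaluate Δρ/ρ₀ = −αΔT + βΔS across each adjacent pair:
  96–155 m: −αΔT+βΔS = −(1.2 × 10⁻⁴)(-1.9)+(8.2 × 10⁻⁴)(+0.24) = 4.2 × 10⁻⁴ → stable
  155–197 m: −αΔT+βΔS = −(1.2 × 10⁻⁴)(-1.6)+(8.2 × 10⁻⁴)(+0.14) = 3.1 × 10⁻⁴ → stable
Every interval has Δρ > 0: the column is stably stratified throughout.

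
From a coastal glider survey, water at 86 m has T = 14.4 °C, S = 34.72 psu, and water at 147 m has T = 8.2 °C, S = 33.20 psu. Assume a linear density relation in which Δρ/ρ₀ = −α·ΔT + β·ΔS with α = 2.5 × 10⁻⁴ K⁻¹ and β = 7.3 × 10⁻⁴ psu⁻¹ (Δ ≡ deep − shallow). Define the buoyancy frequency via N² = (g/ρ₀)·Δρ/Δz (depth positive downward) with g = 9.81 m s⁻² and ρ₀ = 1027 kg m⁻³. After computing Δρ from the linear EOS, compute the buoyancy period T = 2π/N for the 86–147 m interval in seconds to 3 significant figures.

747 s

ΔT = -6.2 K, ΔS = -1.52 psu (deep − shallow).
Δρ/ρ₀ = −αΔT + βΔS = 1.55 × 10⁻³ − 1.1096 × 10⁻³ = 4.404 × 10⁻⁴, so Δρ ≈ 0.4523 kg m⁻³.
N² = (g/ρ₀)·Δρ/Δz = g·(Δρ/ρ₀)/Δz = 9.81 × 4.404 × 10⁻⁴ / 61 = 7.0825 × 10⁻⁵ s⁻².
N = √(7.0825 × 10⁻⁵) = 8.4158 × 10⁻³ rad s⁻¹ → T = 2π/N = 746.59 s ≈ 747 s.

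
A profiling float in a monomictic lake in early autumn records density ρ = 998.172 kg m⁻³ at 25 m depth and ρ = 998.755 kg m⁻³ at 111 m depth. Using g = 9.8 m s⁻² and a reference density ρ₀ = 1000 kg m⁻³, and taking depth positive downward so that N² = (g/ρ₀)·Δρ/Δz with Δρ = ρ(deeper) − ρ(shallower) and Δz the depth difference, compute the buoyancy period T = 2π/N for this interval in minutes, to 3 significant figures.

12.8 min

Δρ = 998.755 − 998.172 = 0.583 kg m⁻³ over Δz = 111 − 25 = 86 m.
N² = (9.8/1000) × (0.583/86) = 6.6435 × 10⁻⁵ s⁻².
N = √(6.6435 × 10⁻⁵) = 8.1508 × 10⁻³ rad s⁻¹, so T = 2π/N = 770.87 s = 12.848 min ≈ 12.8 min.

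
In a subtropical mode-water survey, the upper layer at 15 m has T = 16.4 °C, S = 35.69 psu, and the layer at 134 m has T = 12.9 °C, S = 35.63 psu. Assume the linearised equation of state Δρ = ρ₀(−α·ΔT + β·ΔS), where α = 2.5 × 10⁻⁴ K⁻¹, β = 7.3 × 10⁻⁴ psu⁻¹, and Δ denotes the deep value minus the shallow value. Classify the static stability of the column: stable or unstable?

stable

ΔT = 12.9 − 16.4 = -3.5 K and ΔS = 35.63 − 35.69 = -0.06 psu (deep − shallow).
−αΔT = 8.75 × 10⁻⁴; βΔS = -4.38 × 10⁻⁵; sum Δρ/ρ₀ = 8.312 × 10⁻⁴.
Δρ/ρ₀ > 0, so Δρ > 0: deeper water is denser → statically stable.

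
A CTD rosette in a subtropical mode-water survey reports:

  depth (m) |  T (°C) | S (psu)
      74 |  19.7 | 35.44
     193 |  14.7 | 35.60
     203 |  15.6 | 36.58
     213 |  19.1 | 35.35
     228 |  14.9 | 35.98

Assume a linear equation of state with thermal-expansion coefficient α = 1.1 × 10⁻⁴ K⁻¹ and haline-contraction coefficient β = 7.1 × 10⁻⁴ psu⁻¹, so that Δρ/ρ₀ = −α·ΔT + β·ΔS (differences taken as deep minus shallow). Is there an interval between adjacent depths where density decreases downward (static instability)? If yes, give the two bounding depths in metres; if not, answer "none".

203–213 m

Evaluate Δρ/ρ₀ = −αΔT + βΔS across each adjacent pair:
  74–193 m: −αΔT+βΔS = −(1.1 × 10⁻⁴)(-5.0)+(7.1 × 10⁻⁴)(+0.16) = 6.6 × 10⁻⁴ → stable
  193–203 m: −αΔT+βΔS = −(1.1 × 10⁻⁴)(+0.9)+(7.1 × 10⁻⁴)(+0.98) = 6.0 × 10⁻⁴ → stable
  203–213 m: −αΔT+βΔS = −(1.1 × 10⁻⁴)(+3.5)+(7.1 × 10⁻⁴)(-1.23) = -1.3 × 10⁻³ → UNSTABLE
  213–228 m: −αΔT+βΔS = −(1.1 × 10⁻⁴)(-4.2)+(7.1 × 10⁻⁴)(+0.63) = 9.1 × 10⁻⁴ → stable
The 203–213 m interval has Δρ < 0: lighter water underlies denser water.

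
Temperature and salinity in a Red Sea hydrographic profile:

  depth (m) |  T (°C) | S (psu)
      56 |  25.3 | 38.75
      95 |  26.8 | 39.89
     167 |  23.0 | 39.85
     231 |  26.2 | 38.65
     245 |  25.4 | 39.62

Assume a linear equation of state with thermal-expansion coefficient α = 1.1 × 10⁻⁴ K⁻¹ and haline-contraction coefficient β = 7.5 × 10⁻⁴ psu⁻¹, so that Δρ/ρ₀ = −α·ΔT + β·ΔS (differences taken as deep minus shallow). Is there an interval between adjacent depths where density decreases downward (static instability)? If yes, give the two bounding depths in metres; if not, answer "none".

Evaluate Δρ/ρ₀ = −αΔT + βΔS across each adjacent pair:
  56–95 m: −αΔT+βΔS = −(1.1 × 10⁻⁴)(+1.5)+(7.5 × 10⁻⁴)(+1.14) = 6.9 × 10⁻⁴ → stable
  95–167 m: −αΔT+βΔS = −(1.1 × 10⁻⁴)(-3.8)+(7.5 × 10⁻⁴)(-0.04) = 3.9 × 10⁻⁴ → stable
  167–231 m: −αΔT+βΔS = −(1.1 × 10⁻⁴)(+3.2)+(7.5 × 10⁻⁴)(-1.20) = -1.3 × 10⁻³ → UNSTABLE
  231–245 m: −αΔT+βΔS = −(1.1 × 10⁻⁴)(-0.8)+(7.5 × 10⁻⁴)(+0.97) = 8.2 × 10⁻⁴ → stable
The 167–231 m interval has Δρ < 0: lighter water underlies denser water.

167–231 m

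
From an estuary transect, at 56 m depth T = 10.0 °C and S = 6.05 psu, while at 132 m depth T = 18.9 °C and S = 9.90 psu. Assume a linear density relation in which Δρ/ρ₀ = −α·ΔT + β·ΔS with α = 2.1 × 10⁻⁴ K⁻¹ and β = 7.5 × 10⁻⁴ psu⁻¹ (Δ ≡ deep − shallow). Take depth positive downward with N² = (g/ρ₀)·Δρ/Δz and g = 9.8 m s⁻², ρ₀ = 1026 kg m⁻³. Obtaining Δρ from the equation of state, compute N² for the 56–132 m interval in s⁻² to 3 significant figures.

ΔT = +8.9 K, ΔS = +3.85 psu (deep − shallow).
Δρ/ρ₀ = −αΔT + βΔS = -1.869 × 10⁻³ + 2.8875 × 10⁻³ = 1.0185 × 10⁻³, so Δρ ≈ 1.045 kg m⁻³.
N² = (g/ρ₀)·Δρ/Δz = g·(Δρ/ρ₀)/Δz = 9.8 × 1.0185 × 10⁻³ / 76 = 1.3133 × 10⁻⁴ s⁻² ≈ 1.31 × 10⁻⁴ s⁻².

1.31 × 10⁻⁴ s⁻²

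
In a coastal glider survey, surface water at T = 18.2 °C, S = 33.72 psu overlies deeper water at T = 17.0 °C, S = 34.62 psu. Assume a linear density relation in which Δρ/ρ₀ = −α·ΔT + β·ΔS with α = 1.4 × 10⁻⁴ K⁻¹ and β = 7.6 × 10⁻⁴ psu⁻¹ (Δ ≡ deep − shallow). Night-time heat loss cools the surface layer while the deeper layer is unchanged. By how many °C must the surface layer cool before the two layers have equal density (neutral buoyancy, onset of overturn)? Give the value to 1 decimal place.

6.1 °C

Neutral buoyancy requires Δρ = 0, i.e. −α(T_deep − T_surf′) + β(S_deep − S_surf) = 0.
T_surf′ = T_deep − (β/α)·ΔS = 17.0 − (7.6 × 10⁻⁴/1.4 × 10⁻⁴)·(+0.90) = 12.114 °C.
Cooling required: 18.2 − (12.114) = 6.086 °C.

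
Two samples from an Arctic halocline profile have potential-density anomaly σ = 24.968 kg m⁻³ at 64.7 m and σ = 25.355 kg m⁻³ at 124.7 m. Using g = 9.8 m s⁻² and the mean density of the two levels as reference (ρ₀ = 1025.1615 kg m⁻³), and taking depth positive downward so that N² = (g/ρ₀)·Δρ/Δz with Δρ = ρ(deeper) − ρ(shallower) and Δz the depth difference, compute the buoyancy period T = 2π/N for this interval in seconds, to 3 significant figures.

Δρ = 1025.355 − 1024.968 = 0.387 kg m⁻³ over Δz = 124.7 − 64.7 = 60 m.
N² = (9.8/1025.1615) × (0.387/60) = 6.1659 × 10⁻⁵ s⁻².
N = √(6.1659 × 10⁻⁵) = 7.8523 × 10⁻³ rad s⁻¹, so T = 2π/N = 800.17 s ≈ 800 s.

800 s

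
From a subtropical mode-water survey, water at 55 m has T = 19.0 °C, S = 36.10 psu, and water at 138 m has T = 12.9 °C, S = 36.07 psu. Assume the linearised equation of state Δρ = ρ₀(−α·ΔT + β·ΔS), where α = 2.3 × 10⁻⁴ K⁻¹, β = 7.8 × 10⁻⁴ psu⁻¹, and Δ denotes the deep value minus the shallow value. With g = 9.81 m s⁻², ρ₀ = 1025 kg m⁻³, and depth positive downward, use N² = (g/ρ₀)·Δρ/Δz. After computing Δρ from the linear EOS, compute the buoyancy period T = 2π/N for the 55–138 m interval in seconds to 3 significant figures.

ΔT = -6.1 K, ΔS = -0.03 psu (deep − shallow).
Δρ/ρ₀ = −αΔT + βΔS = 1.403 × 10⁻³ − 2.34 × 10⁻⁵ = 1.3796 × 10⁻³, so Δρ ≈ 1.414 kg m⁻³.
N² = (g/ρ₀)·Δρ/Δz = g·(Δρ/ρ₀)/Δz = 9.81 × 1.3796 × 10⁻³ / 83 = 1.6306 × 10⁻⁴ s⁻².
N = √(1.6306 × 10⁻⁴) = 0.012769 rad s⁻¹ → T = 2π/N = 492.07 s ≈ 492 s.

492 s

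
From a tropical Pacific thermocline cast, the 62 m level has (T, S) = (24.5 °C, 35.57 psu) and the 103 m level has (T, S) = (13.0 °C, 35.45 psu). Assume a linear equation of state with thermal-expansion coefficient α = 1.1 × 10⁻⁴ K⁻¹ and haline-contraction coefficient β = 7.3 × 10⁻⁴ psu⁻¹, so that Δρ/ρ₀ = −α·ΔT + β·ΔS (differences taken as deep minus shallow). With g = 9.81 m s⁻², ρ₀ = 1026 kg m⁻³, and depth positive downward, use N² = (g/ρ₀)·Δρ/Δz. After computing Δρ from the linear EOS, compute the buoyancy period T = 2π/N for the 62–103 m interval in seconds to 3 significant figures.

ΔT = -11.5 K, ΔS = -0.12 psu (deep − shallow).
Δρ/ρ₀ = −αΔT + βΔS = 1.265 × 10⁻³ − 8.76 × 10⁻⁵ = 1.1774 × 10⁻³, so Δρ ≈ 1.208 kg m⁻³.
N² = (g/ρ₀)·Δρ/Δz = g·(Δρ/ρ₀)/Δz = 9.81 × 1.1774 × 10⁻³ / 41 = 2.8171 × 10⁻⁴ s⁻².
N = √(2.8171 × 10⁻⁴) = 0.016784 rad s⁻¹ → T = 2π/N = 374.36 s ≈ 374 s.

374 s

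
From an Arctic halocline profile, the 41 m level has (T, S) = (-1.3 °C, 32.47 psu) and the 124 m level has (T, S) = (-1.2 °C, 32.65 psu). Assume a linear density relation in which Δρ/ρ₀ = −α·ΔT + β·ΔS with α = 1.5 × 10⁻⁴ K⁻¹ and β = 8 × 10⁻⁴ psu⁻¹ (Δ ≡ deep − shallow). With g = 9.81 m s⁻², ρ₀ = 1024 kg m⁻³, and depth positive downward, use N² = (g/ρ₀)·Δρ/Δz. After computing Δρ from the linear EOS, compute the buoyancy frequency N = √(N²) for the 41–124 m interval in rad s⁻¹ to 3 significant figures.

3.90 × 10⁻³ rad s⁻¹

ΔT = +0.1 K, ΔS = +0.18 psu (deep − shallow).
Δρ/ρ₀ = −αΔT + βΔS = -1.50 × 10⁻⁵ + 1.44 × 10⁻⁴ = 1.29 × 10⁻⁴, so Δρ ≈ 0.1321 kg m⁻³.
N² = (g/ρ₀)·Δρ/Δz = g·(Δρ/ρ₀)/Δz = 9.81 × 1.29 × 10⁻⁴ / 83 = 1.5247 × 10⁻⁵ s⁻².
N = √(1.5247 × 10⁻⁵) = 3.9047 × 10⁻³ rad s⁻¹ ≈ 3.90 × 10⁻³ rad s⁻¹.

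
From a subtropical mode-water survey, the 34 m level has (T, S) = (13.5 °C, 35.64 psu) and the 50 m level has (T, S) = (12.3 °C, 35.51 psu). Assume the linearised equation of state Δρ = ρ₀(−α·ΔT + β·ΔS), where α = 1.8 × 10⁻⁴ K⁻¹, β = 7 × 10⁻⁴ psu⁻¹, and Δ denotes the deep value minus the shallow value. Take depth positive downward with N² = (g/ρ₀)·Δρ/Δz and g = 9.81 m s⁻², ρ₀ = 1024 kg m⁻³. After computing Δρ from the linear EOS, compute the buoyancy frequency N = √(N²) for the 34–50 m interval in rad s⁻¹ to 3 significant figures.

ΔT = -1.2 K, ΔS = -0.13 psu (deep − shallow).
Δρ/ρ₀ = −αΔT + βΔS = 2.16 × 10⁻⁴ − 9.10 × 10⁻⁵ = 1.25 × 10⁻⁴, so Δρ ≈ 0.1280 kg m⁻³.
N² = (g/ρ₀)·Δρ/Δz = g·(Δρ/ρ₀)/Δz = 9.81 × 1.25 × 10⁻⁴ / 16 = 7.6641 × 10⁻⁵ s⁻².
N = √(7.6641 × 10⁻⁵) = 8.7545 × 10⁻³ rad s⁻¹ ≈ 8.75 × 10⁻³ rad s⁻¹.

8.75 × 10⁻³ rad s⁻¹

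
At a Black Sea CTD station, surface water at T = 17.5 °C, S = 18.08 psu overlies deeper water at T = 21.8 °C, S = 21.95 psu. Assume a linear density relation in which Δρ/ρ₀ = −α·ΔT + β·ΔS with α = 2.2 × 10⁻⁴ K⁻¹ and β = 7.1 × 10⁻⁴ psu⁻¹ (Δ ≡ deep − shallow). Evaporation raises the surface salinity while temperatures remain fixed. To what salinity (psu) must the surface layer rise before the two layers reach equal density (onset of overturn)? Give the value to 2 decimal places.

Neutral buoyancy requires −α(T_deep − T_surf) + β(S_deep − S_surf′) = 0.
S_surf′ = S_deep − (α/β)·ΔT = 21.95 − (2.2 × 10⁻⁴/7.1 × 10⁻⁴)·(+4.3) = 20.6176 psu.
Increase required: 20.6176 − 18.08 = 2.5376 psu.

20.62 psu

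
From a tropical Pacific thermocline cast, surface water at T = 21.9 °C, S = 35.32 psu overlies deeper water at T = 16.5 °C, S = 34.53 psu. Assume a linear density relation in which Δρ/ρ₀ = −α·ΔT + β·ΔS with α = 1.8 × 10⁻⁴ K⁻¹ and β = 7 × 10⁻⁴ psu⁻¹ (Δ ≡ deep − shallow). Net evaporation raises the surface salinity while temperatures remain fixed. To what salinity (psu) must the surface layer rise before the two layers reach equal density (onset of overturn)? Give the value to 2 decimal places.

35.92 psu

Neutral buoyancy requires −α(T_deep − T_surf) + β(S_deep − S_surf′) = 0.
S_surf′ = S_deep − (α/β)·ΔT = 34.53 − (1.8 × 10⁻⁴/7 × 10⁻⁴)·(-5.4) = 35.9186 psu.
Increase required: 35.9186 − 35.32 = 0.5986 psu.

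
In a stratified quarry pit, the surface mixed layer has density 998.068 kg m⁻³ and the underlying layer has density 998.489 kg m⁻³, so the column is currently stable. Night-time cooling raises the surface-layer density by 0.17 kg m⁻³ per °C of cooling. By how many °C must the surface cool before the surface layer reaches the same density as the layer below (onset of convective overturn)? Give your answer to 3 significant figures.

Density deficit of the surface layer: 998.489 − 998.068 = 0.421 kg m⁻³.
Required change = 0.421 / 0.17 = 2.48 °C.

2.48 °C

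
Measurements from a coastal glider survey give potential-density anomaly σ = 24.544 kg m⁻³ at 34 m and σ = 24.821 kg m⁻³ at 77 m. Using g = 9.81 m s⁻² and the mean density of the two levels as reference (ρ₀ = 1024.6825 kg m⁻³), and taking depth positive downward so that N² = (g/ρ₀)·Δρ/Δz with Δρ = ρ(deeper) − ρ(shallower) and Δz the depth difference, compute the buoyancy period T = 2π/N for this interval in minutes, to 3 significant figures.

13.3 min

Δρ = 1024.821 − 1024.544 = 0.277 kg m⁻³ over Δz = 77 − 34 = 43 m.
N² = (9.81/1024.6825) × (0.277/43) = 6.1672 × 10⁻⁵ s⁻².
N = √(6.1672 × 10⁻⁵) = 7.8532 × 10⁻³ rad s⁻¹, so T = 2π/N = 800.08 s = 13.335 min ≈ 13.3 min.
Since Δρ > 0 the layer is stably stratified.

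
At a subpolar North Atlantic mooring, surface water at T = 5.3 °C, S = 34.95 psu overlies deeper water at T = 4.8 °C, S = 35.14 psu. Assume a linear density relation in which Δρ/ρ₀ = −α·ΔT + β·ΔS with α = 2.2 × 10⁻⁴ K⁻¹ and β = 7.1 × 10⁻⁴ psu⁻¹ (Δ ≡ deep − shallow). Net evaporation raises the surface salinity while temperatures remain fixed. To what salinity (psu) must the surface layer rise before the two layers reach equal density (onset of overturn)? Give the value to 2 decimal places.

Neutral buoyancy requires −α(T_deep − T_surf) + β(S_deep − S_surf′) = 0.
S_surf′ = S_deep − (α/β)·ΔT = 35.14 − (2.2 × 10⁻⁴/7.1 × 10⁻⁴)·(-0.5) = 35.2949 psu.
Increase required: 35.2949 − 34.95 = 0.3449 psu.

35.29 psu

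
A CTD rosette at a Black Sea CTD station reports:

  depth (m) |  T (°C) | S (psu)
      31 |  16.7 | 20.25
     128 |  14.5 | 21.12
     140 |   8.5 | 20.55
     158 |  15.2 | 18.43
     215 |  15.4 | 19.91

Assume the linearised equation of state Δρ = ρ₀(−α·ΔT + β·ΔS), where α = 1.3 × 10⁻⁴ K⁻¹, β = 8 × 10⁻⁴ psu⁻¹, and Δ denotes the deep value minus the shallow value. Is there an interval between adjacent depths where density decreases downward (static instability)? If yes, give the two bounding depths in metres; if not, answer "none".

Evaluate Δρ/ρ₀ = −αΔT + βΔS across each adjacent pair:
  31–128 m: −αΔT+βΔS = −(1.3 × 10⁻⁴)(-2.2)+(8 × 10⁻⁴)(+0.87) = 9.8 × 10⁻⁴ → stable
  128–140 m: −αΔT+βΔS = −(1.3 × 10⁻⁴)(-6.0)+(8 × 10⁻⁴)(-0.57) = 3.2 × 10⁻⁴ → stable
  140–158 m: −αΔT+βΔS = −(1.3 × 10⁻⁴)(+6.7)+(8 × 10⁻⁴)(-2.12) = -2.6 × 10⁻³ → UNSTABLE
  158–215 m: −αΔT+βΔS = −(1.3 × 10⁻⁴)(+0.2)+(8 × 10⁻⁴)(+1.48) = 1.2 × 10⁻³ → stable
The 140–158 m interval has Δρ < 0: lighter water underlies denser water.

140–158 m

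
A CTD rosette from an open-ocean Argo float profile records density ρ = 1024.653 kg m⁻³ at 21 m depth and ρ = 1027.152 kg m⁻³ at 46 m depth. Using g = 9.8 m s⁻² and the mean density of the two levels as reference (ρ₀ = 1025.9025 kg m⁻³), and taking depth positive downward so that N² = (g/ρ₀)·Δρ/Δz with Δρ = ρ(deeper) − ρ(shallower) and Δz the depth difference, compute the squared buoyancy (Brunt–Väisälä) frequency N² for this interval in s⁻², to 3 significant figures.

Δρ = 1027.152 − 1024.653 = 2.499 kg m⁻³ over Δz = 46 − 21 = 25 m.
N² = (9.8/1025.9025) × (2.499/25) = 9.5487 × 10⁻⁴ s⁻² ≈ 9.55 × 10⁻⁴ s⁻².

9.55 × 10⁻⁴ s⁻²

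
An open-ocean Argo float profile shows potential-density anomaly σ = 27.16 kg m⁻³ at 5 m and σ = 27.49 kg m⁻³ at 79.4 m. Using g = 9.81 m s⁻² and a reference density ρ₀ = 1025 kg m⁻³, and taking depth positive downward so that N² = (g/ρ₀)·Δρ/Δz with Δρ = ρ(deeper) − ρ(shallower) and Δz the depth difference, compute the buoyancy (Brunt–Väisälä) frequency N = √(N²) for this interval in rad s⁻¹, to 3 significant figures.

Δρ = 1027.49 − 1027.16 = 0.33 kg m⁻³ over Δz = 79.4 − 5 = 74.4 m.
N² = (9.81/1025) × (0.33/74.4) = 4.2451 × 10⁻⁵ s⁻².
N = √(4.2451 × 10⁻⁵) = 6.5154 × 10⁻³ rad s⁻¹ ≈ 6.52 × 10⁻³ rad s⁻¹.

6.52 × 10⁻³ rad s⁻¹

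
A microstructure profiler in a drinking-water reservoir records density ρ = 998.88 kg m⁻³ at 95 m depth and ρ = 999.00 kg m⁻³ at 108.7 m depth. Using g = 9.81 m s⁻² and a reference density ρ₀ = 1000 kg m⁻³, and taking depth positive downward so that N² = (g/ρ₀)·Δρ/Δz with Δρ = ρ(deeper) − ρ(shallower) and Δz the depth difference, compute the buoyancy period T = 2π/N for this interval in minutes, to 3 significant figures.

Δρ = 999.00 − 998.88 = 0.12 kg m⁻³ over Δz = 108.7 − 95 = 13.7 m.
N² = (9.81/1000) × (0.12/13.7) = 8.5927 × 10⁻⁵ s⁻².
N = √(8.5927 × 10⁻⁵) = 9.2697 × 10⁻³ rad s⁻¹, so T = 2π/N = 677.82 s = 11.297 min ≈ 11.3 min.
N² > 0, so the interval is statically stable.

11.3 min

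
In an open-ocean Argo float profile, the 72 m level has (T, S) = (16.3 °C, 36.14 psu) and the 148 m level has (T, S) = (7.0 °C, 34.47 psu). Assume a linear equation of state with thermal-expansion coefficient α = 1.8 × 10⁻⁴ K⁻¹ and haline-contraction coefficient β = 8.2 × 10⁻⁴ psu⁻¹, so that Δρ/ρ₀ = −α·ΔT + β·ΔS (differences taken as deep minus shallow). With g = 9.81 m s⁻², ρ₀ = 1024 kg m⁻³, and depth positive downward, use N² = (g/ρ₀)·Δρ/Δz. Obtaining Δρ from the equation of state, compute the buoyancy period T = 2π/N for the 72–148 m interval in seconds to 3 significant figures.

ΔT = -9.3 K, ΔS = -1.67 psu (deep − shallow).
Δρ/ρ₀ = −αΔT + βΔS = 1.674 × 10⁻³ − 1.3694 × 10⁻³ = 3.046 × 10⁻⁴, so Δρ ≈ 0.3119 kg m⁻³.
N² = (g/ρ₀)·Δρ/Δz = g·(Δρ/ρ₀)/Δz = 9.81 × 3.046 × 10⁻⁴ / 76 = 3.9317 × 10⁻⁵ s⁻².
N = √(3.9317 × 10⁻⁵) = 6.2703 × 10⁻³ rad s⁻¹ → T = 2π/N = 1.0021 × 10³ s ≈ 1.00 × 10³ s.

1.00 × 10³ s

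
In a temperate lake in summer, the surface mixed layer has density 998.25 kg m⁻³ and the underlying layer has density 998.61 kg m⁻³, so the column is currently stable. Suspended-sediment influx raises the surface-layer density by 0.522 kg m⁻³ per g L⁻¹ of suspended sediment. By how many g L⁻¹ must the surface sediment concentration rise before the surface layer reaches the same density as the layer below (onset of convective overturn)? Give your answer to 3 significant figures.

Density deficit of the surface layer: 998.61 − 998.25 = 0.36 kg m⁻³.
Required change = 0.36 / 0.522 = 0.690 g L⁻¹.

0.690 g L⁻¹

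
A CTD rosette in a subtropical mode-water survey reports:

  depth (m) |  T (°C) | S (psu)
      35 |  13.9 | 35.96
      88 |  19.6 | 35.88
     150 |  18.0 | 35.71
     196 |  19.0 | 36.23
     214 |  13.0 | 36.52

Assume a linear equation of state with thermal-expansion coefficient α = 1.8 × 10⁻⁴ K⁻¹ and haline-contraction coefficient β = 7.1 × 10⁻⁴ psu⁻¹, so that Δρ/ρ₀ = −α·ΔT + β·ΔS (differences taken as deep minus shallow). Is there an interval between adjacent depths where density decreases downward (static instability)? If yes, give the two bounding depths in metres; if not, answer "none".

Evaluate Δρ/ρ₀ = −αΔT + βΔS across each adjacent pair:
  35–88 m: −αΔT+βΔS = −(1.8 × 10⁻⁴)(+5.7)+(7.1 × 10⁻⁴)(-0.08) = -1.1 × 10⁻³ → UNSTABLE
  88–150 m: −αΔT+βΔS = −(1.8 × 10⁻⁴)(-1.6)+(7.1 × 10⁻⁴)(-0.17) = 1.7 × 10⁻⁴ → stable
  150–196 m: −αΔT+βΔS = −(1.8 × 10⁻⁴)(+1.0)+(7.1 × 10⁻⁴)(+0.52) = 1.9 × 10⁻⁴ → stable
  196–214 m: −αΔT+βΔS = −(1.8 × 10⁻⁴)(-6.0)+(7.1 × 10⁻⁴)(+0.29) = 1.3 × 10⁻³ → stable
The 35–88 m interval has Δρ < 0: lighter water underlies denser water.

35–88 m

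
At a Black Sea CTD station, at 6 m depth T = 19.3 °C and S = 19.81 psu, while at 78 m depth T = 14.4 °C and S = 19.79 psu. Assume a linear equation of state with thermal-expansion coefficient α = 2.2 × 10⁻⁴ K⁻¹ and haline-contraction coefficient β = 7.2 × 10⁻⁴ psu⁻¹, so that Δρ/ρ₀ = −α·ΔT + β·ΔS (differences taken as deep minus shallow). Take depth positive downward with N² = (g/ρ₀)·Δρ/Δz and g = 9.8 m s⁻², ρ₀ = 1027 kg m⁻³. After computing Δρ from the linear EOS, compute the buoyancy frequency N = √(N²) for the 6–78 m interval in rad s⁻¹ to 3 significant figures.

ΔT = -4.9 K, ΔS = -0.02 psu (deep − shallow).
Δρ/ρ₀ = −αΔT + βΔS = 1.078 × 10⁻³ − 1.44 × 10⁻⁵ = 1.0636 × 10⁻³, so Δρ ≈ 1.092 kg m⁻³.
N² = (g/ρ₀)·Δρ/Δz = g·(Δρ/ρ₀)/Δz = 9.8 × 1.0636 × 10⁻³ / 72 = 1.4477 × 10⁻⁴ s⁻².
N = √(1.4477 × 10⁻⁴) = 0.012032 rad s⁻¹ ≈ 0.0120 rad s⁻¹.

0.0120 rad s⁻¹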